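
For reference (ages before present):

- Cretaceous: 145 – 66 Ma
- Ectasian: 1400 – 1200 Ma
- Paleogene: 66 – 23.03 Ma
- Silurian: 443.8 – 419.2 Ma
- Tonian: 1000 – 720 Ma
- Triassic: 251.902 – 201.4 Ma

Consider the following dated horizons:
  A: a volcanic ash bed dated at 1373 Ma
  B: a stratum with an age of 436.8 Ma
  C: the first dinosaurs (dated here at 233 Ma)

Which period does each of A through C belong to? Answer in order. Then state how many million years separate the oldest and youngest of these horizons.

Match each age against the start–end ranges in the excerpt: A = 1373 Ma → Ectasian (1400–1200); B = 436.8 Ma → Silurian (443.8–419.2); C = 233 Ma → Triassic (251.902–201.4).
The largest age is 1373 Ma and the smallest is 233 Ma; their difference is 1140 Myr.

A — Ectasian; B — Silurian; C — Triassic; span 1140 million years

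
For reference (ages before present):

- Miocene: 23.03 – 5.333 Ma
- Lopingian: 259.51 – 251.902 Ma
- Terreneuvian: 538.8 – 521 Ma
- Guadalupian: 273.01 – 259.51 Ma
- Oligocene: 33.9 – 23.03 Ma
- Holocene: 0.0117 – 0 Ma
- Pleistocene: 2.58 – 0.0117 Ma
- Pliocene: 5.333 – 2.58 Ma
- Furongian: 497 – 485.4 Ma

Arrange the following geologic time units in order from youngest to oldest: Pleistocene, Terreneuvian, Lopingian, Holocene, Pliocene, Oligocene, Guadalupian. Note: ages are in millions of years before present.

Holocene, then Pleistocene, then Pliocene, then Oligocene, then Lopingian, then Guadalupian, then Terreneuvian

Read off each span (Ma): Pleistocene 2.58–0.0117; Terreneuvian 538.8–521; Lopingian 259.51–251.902; Holocene 0.0117–0; Pliocene 5.333–2.58; Oligocene 33.9–23.03; Guadalupian 273.01–259.51.
Larger Ma is older, so oldest→youngest is Terreneuvian, Guadalupian, Lopingian, Oligocene, Pliocene, Pleistocene, Holocene; reverse it for youngest→oldest.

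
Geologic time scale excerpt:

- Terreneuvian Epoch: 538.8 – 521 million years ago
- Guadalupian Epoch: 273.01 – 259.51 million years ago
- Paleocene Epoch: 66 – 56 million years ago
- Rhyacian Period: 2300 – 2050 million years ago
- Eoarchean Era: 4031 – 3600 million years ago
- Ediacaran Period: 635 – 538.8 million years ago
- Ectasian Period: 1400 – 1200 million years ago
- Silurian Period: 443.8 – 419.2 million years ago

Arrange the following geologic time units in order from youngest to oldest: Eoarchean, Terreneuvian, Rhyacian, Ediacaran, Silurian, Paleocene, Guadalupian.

Paleocene, then Guadalupian, then Silurian, then Terreneuvian, then Ediacaran, then Rhyacian, then Eoarchean

The oldest of these is Eoarchean (starts 4031 Ma) and the youngest is Paleocene (ends 56 Ma).
In between, by decreasing start age: Rhyacian (2300), Ediacaran (635), Terreneuvian (538.8), Silurian (443.8), Guadalupian (273.01).
Listing youngest first means reversing that sequence.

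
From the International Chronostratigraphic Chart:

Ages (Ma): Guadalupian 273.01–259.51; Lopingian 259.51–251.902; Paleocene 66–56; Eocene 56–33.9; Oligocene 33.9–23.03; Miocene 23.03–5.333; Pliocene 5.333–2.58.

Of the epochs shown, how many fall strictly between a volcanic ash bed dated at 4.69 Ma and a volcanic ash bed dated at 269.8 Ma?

269.8 Ma sits inside the Guadalupian (273.01–259.51) and 4.69 Ma inside the Pliocene (5.333–2.58); neither of those is wholly between the two dates.
The listed epochs lying completely between them are Lopingian, Paleocene, Eocene, Oligocene, Miocene — 5 in all.

5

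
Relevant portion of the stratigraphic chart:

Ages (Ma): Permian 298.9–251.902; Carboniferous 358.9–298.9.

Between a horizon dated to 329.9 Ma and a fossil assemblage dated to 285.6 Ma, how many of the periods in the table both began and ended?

Checking each listed span, none has both start < 329.9 Ma and end > 285.6 Ma — every period straddles one of the two dates or lies outside them — so the count is 0.

0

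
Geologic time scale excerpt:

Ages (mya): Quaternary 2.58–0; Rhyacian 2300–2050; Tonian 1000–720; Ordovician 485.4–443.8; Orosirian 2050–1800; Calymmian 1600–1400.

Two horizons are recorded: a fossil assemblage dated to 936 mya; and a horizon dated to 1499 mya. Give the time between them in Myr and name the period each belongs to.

563 million years apart; the first in the Tonian, the second in the Calymmian

Elapsed time: 1499 − 936 = 563 Myr.
936 Ma lies within 1000–720 Ma: Tonian.
1499 Ma lies within 1600–1400 Ma: Calymmian.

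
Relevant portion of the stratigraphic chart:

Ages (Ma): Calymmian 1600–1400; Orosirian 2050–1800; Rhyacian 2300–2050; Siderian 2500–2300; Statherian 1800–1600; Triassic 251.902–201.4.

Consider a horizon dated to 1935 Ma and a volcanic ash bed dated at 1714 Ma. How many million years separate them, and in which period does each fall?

221 million years apart; the first in the Orosirian, the second in the Statherian

Elapsed time: 1935 − 1714 = 221 Myr.
1935 Ma lies within 2050–1800 Ma: Orosirian.
1714 Ma lies within 1800–1600 Ma: Statherian.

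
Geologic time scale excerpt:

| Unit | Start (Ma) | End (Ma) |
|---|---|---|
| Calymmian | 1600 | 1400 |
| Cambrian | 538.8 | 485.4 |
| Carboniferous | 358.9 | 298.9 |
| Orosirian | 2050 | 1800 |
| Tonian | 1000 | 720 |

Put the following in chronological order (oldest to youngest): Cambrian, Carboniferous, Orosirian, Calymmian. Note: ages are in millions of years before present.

Orosirian → Calymmian → Cambrian → Carboniferous

Sorting by start age (descending Ma, since larger Ma = older): Orosirian start 2050, Calymmian start 1600, Cambrian start 538.8, Carboniferous start 358.9.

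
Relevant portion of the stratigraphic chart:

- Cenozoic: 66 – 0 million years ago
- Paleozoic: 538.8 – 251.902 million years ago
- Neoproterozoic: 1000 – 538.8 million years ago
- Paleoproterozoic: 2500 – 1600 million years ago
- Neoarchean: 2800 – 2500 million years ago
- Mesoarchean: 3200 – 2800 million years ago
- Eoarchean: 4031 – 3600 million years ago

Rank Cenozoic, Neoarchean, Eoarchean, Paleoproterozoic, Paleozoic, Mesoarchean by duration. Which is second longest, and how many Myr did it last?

Eoarchean, 431 million years

Start − end for each: Cenozoic 66 − 0 = 66; Neoarchean 2800 − 2500 = 300; Eoarchean 4031 − 3600 = 431; Paleoproterozoic 2500 − 1600 = 900; Paleozoic 538.8 − 251.902 = 286.898; Mesoarchean 3200 − 2800 = 400.
Ranking these from longest: Paleoproterozoic > Eoarchean > Mesoarchean > Neoarchean > Paleozoic > Cenozoic.
Position 2 in that ranking is Eoarchean, which lasted 431 Myr.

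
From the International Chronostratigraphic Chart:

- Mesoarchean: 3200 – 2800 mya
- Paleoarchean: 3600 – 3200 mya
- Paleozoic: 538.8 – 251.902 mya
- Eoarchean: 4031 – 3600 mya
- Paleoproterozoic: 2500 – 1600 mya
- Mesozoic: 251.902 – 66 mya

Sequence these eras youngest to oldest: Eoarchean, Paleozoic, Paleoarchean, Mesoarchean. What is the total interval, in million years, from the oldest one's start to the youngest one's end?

Paleozoic → Mesoarchean → Paleoarchean → Eoarchean; total span 3779.098 Myr

Start ages (Ma): Eoarchean 4031, Paleoarchean 3600, Mesoarchean 3200, Paleozoic 538.8.
Ordered youngest to oldest: Paleozoic, Mesoarchean, Paleoarchean, Eoarchean.
Span = 4031 − 251.902 = 3779.098 Myr.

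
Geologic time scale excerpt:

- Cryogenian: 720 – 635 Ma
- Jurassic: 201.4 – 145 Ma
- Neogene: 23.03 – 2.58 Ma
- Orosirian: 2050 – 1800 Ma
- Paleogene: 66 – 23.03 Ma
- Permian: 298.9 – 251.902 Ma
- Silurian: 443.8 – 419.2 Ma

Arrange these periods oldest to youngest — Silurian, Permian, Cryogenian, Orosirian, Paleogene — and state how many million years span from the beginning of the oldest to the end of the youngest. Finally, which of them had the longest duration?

From the excerpt: Silurian 443.8–419.2; Permian 298.9–251.902; Cryogenian 720–635; Orosirian 2050–1800; Paleogene 66–23.03 (Ma).
Larger Ma is earlier, so the oldest is Orosirian and the youngest is Paleogene; oldest to youngest: Orosirian, Cryogenian, Silurian, Permian, Paleogene.
Oldest start 2050 minus youngest end 23.03 gives 2026.97 Myr overall.
Individual lengths (start − end): Permian 46.998; Cryogenian 85; Orosirian 250; Paleogene 42.97; Silurian 24.6. The largest is Orosirian at 250 Myr.

Orosirian, Cryogenian, Silurian, Permian, Paleogene; total span 2026.97 Myr; longest is Orosirian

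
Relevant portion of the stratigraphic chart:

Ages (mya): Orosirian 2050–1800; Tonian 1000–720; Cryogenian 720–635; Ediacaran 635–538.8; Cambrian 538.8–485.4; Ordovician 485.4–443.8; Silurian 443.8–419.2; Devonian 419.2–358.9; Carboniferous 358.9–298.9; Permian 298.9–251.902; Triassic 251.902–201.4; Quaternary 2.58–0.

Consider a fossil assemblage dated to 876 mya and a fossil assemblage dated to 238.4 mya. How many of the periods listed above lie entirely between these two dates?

876 Ma sits inside the Tonian (1000–720) and 238.4 Ma inside the Triassic (251.902–201.4); neither of those is wholly between the two dates.
The listed periods lying completely between them are Cryogenian, Ediacaran, Cambrian, Ordovician, Silurian, Devonian, Carboniferous, Permian — 8 in all.

8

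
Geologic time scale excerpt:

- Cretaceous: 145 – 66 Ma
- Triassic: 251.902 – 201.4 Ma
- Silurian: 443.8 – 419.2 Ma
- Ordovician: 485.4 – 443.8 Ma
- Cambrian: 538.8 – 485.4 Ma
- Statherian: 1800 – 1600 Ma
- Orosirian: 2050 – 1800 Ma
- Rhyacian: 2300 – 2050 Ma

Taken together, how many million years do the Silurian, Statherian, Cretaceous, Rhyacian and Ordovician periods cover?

Duration is start − end for each: (443.8 − 419.2) + (1800 − 1600) + (145 − 66) + (2300 − 2050) + (485.4 − 443.8).
That is 24.6 + 200 + 79 + 250 + 41.6, which totals 595.2 million years.

595.2 million years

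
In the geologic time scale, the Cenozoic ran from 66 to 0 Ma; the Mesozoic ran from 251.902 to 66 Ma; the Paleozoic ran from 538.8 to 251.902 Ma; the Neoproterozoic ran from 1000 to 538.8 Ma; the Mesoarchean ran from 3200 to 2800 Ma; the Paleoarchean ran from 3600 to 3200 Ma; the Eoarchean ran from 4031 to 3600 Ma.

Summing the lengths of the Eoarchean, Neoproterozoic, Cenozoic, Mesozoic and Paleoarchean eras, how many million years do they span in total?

1544.102 million years

Each duration: Eoarchean = 431; Neoproterozoic = 461.2; Cenozoic = 66; Mesozoic = 185.902; Paleoarchean = 400.
Sum: 431 + 461.2 + 66 + 185.902 + 400 = 1544.102 Myr.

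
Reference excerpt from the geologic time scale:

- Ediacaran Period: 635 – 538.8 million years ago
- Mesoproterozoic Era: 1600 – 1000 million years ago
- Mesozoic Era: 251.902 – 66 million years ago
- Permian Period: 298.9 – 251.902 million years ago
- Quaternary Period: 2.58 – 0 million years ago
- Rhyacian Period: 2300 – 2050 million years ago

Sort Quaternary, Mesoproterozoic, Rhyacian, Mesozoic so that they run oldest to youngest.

Rhyacian, Mesoproterozoic, Mesozoic, Quaternary

Sorting by start age (descending Ma, since larger Ma = older): Rhyacian start 2300, Mesoproterozoic start 1600, Mesozoic start 251.902, Quaternary start 2.58.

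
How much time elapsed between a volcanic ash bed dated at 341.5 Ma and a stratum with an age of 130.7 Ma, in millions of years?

341.5 − 130.7 = 210.8 million years.

210.8 million years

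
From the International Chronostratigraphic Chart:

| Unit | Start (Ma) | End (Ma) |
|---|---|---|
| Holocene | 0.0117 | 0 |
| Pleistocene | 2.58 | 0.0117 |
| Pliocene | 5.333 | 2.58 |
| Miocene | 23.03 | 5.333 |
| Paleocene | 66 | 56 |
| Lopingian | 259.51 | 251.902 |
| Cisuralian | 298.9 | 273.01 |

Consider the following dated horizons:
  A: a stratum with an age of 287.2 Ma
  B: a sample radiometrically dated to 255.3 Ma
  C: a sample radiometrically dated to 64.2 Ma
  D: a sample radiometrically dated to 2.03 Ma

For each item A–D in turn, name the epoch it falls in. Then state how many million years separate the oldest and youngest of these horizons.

A: 287.2 Ma lies in 298.9–273.01 Ma, so Cisuralian.
B: 255.3 Ma lies in 259.51–251.902 Ma, so Lopingian.
C: 64.2 Ma lies in 66–56 Ma, so Paleocene.
D: 2.03 Ma lies in 2.58–0.0117 Ma, so Pleistocene.
Oldest = 287.2 Ma, youngest = 2.03 Ma → span 285.17 Myr.

A — Cisuralian; B — Lopingian; C — Paleocene; D — Pleistocene; span 285.17 million years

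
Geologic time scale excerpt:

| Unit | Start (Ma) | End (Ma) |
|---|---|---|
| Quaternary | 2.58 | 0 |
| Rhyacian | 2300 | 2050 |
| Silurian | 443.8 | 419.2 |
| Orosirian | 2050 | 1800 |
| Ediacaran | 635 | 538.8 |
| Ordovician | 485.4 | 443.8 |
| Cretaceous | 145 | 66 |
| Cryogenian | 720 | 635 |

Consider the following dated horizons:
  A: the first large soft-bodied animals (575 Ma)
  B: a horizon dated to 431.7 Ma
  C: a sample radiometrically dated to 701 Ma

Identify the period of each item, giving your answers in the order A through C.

A — Ediacaran; B — Silurian; C — Cryogenian

A: 575 Ma lies in 635–538.8 Ma, so Ediacaran.
B: 431.7 Ma lies in 443.8–419.2 Ma, so Silurian.
C: 701 Ma lies in 720–635 Ma, so Cryogenian.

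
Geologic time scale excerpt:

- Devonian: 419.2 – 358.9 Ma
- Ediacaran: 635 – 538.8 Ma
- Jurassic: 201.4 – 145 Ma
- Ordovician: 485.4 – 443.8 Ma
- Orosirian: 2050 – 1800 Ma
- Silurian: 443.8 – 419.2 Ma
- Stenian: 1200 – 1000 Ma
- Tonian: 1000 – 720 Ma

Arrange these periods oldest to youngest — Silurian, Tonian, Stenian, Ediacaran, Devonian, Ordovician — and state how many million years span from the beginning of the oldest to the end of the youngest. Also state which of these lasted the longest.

From the excerpt: Silurian 443.8–419.2; Tonian 1000–720; Stenian 1200–1000; Ediacaran 635–538.8; Devonian 419.2–358.9; Ordovician 485.4–443.8 (Ma).
Larger Ma is earlier, so the oldest is Stenian and the youngest is Devonian; oldest to youngest: Stenian, Tonian, Ediacaran, Ordovician, Silurian, Devonian.
Oldest start 1200 minus youngest end 358.9 gives 841.1 Myr overall.
Individual lengths (start − end): Ordovician 41.6; Tonian 280; Silurian 24.6; Stenian 200; Ediacaran 96.2; Devonian 60.3. The largest is Tonian at 280 Myr.

Stenian → Tonian → Ediacaran → Ordovician → Silurian → Devonian; total span 841.1 Myr; longest is Tonian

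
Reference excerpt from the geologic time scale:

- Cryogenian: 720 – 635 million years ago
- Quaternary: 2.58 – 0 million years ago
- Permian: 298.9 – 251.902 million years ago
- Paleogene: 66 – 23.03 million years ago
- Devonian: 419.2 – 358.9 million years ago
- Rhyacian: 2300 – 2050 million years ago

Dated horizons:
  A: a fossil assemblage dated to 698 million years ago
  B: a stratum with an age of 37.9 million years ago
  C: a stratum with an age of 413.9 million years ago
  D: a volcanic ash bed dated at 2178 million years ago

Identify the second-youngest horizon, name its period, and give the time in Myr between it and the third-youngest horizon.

C, in the Devonian; 284.1 million years to A

Sorted youngest-first by Ma: B (37.9), C (413.9), A (698), D (2178).
The second youngest is C at 413.9 Ma, which lies in 419.2–358.9 Ma: the Devonian.
The third youngest is A at 698 Ma; separation = |413.9 − 698| = 284.1 Myr.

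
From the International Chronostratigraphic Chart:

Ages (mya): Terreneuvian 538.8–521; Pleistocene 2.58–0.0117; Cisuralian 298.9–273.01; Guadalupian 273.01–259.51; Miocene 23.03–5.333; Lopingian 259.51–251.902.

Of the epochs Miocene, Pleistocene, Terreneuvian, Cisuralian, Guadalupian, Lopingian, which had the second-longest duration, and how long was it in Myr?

Start − end for each: Miocene 23.03 − 5.333 = 17.697; Pleistocene 2.58 − 0.0117 = 2.5683; Terreneuvian 538.8 − 521 = 17.8; Cisuralian 298.9 − 273.01 = 25.89; Guadalupian 273.01 − 259.51 = 13.5; Lopingian 259.51 − 251.902 = 7.608.
Ranking these from longest: Cisuralian > Terreneuvian > Miocene > Guadalupian > Lopingian > Pleistocene.
Position 2 in that ranking is Terreneuvian, which lasted 17.8 Myr.

Terreneuvian, 17.8 million years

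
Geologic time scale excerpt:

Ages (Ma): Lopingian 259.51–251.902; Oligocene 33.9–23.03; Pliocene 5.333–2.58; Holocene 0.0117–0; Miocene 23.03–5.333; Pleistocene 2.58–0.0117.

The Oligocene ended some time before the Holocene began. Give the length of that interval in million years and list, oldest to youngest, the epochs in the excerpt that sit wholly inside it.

The Oligocene closes at 23.03 Ma and the Holocene opens at 0.0117 Ma, so the interval is 23.03 − 0.0117 = 23.0183 Myr.
An epoch fits inside if it starts at or after 23.03 Ma and ends at or before 0.0117 Ma; oldest first that gives Miocene, Pliocene, Pleistocene.

23.0183 million years; Miocene, Pliocene, Pleistocene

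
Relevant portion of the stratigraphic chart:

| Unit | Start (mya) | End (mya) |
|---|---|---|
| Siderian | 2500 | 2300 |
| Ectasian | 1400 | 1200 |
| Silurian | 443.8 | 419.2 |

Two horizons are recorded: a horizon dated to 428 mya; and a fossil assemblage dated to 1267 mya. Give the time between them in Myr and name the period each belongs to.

839 million years apart; the first in the Silurian, the second in the Ectasian

Elapsed time: 1267 − 428 = 839 Myr.
428 Ma lies within 443.8–419.2 Ma: Silurian.
1267 Ma lies within 1400–1200 Ma: Ectasian.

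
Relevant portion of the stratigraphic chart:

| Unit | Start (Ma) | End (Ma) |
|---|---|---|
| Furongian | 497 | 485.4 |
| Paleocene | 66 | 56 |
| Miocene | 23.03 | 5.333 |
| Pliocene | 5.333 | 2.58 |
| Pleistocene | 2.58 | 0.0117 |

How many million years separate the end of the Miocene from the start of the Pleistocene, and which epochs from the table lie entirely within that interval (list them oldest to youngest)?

2.753 million years; Pliocene

The Miocene closes at 5.333 Ma and the Pleistocene opens at 2.58 Ma, so the interval is 5.333 − 2.58 = 2.753 Myr.
An epoch fits inside if it starts at or after 5.333 Ma and ends at or before 2.58 Ma; oldest first that gives Pliocene.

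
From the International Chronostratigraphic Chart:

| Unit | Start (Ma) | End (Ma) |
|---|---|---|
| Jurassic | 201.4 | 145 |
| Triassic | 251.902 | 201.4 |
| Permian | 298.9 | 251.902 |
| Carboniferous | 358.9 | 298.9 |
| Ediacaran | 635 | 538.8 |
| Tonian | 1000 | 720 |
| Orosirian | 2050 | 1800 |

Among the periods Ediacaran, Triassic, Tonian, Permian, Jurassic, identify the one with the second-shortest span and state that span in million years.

Start − end for each: Ediacaran 635 − 538.8 = 96.2; Triassic 251.902 − 201.4 = 50.502; Tonian 1000 − 720 = 280; Permian 298.9 − 251.902 = 46.998; Jurassic 201.4 − 145 = 56.4.
Ranking these from shortest: Permian < Triassic < Jurassic < Ediacaran < Tonian.
Position 2 in that ranking is Triassic, which lasted 50.502 Myr.

Triassic, 50.502 million years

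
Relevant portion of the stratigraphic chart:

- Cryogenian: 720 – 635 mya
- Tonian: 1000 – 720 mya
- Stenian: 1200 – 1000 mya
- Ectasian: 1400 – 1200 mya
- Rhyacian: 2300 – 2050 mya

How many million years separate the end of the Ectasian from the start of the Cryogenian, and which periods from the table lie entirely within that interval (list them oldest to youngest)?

480 million years; Stenian, Tonian

The Ectasian closes at 1200 Ma and the Cryogenian opens at 720 Ma, so the interval is 1200 − 720 = 480 Myr.
A period fits inside if it starts at or after 1200 Ma and ends at or before 720 Ma; oldest first that gives Stenian, Tonian.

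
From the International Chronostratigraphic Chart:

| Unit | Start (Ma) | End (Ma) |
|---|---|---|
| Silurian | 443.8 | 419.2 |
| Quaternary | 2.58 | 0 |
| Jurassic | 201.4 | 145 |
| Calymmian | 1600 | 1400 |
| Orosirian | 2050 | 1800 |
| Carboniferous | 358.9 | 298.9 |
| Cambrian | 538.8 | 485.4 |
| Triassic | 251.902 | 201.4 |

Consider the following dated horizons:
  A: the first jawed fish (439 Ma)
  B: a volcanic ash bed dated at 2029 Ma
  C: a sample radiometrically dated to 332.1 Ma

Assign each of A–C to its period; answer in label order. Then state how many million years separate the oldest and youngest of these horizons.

A: 439 Ma lies in 443.8–419.2 Ma, so Silurian.
B: 2029 Ma lies in 2050–1800 Ma, so Orosirian.
C: 332.1 Ma lies in 358.9–298.9 Ma, so Carboniferous.
Oldest = 2029 Ma, youngest = 332.1 Ma → span 1696.9 Myr.

A — Silurian; B — Orosirian; C — Carboniferous; span 1696.9 million years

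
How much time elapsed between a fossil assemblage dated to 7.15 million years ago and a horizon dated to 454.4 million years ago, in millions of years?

454.4 − 7.15 = 447.25 million years.

447.25 million years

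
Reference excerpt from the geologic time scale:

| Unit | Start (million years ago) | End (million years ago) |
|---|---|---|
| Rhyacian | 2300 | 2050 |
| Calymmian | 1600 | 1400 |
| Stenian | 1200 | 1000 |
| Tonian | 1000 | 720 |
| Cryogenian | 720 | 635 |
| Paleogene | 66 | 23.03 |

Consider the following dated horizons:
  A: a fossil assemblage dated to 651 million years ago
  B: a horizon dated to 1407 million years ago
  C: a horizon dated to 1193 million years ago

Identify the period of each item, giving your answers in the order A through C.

A — Cryogenian; B — Calymmian; C — Stenian

A: 651 Ma lies in 720–635 Ma, so Cryogenian.
B: 1407 Ma lies in 1600–1400 Ma, so Calymmian.
C: 1193 Ma lies in 1200–1000 Ma, so Stenian.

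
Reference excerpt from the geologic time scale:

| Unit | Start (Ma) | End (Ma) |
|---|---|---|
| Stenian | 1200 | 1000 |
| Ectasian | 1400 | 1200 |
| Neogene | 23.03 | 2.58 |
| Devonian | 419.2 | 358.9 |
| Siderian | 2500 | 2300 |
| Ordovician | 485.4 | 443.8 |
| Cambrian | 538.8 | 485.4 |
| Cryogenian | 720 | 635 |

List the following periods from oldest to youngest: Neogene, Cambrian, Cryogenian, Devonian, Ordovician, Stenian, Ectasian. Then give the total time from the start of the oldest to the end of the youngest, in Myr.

Ectasian, Stenian, Cryogenian, Cambrian, Ordovician, Devonian, Neogene; total span 1397.42 Myr

From the excerpt: Neogene 23.03–2.58; Cambrian 538.8–485.4; Cryogenian 720–635; Devonian 419.2–358.9; Ordovician 485.4–443.8; Stenian 1200–1000; Ectasian 1400–1200 (Ma).
Larger Ma is earlier, so the oldest is Ectasian and the youngest is Neogene; oldest to youngest: Ectasian, Stenian, Cryogenian, Cambrian, Ordovician, Devonian, Neogene.
Oldest start 1400 minus youngest end 2.58 gives 1397.42 Myr overall.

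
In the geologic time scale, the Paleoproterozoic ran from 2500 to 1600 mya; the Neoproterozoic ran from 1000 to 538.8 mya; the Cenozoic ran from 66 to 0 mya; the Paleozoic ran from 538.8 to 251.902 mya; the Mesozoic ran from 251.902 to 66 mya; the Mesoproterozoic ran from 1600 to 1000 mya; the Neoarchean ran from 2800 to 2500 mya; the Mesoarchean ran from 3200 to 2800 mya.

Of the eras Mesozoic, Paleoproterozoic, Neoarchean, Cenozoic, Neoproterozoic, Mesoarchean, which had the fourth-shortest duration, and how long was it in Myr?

Start − end for each: Mesozoic 251.902 − 66 = 185.902; Paleoproterozoic 2500 − 1600 = 900; Neoarchean 2800 − 2500 = 300; Cenozoic 66 − 0 = 66; Neoproterozoic 1000 − 538.8 = 461.2; Mesoarchean 3200 − 2800 = 400.
Ranking these from shortest: Cenozoic < Mesozoic < Neoarchean < Mesoarchean < Neoproterozoic < Paleoproterozoic.
Position 4 in that ranking is Mesoarchean, which lasted 400 Myr.

Mesoarchean, 400 million years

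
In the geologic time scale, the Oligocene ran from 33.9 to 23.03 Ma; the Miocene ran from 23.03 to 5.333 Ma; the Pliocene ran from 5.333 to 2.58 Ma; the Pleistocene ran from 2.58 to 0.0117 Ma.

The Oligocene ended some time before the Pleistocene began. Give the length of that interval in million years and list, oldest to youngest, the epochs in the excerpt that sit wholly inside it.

20.45 million years; Miocene, Pliocene

End of Oligocene = 23.03 Ma; start of Pleistocene = 2.58 Ma.
Gap = 23.03 − 2.58 = 20.45 Myr.
Epochs wholly inside 23.03–2.58 Ma: Miocene (23.03–5.333), Pliocene (5.333–2.58).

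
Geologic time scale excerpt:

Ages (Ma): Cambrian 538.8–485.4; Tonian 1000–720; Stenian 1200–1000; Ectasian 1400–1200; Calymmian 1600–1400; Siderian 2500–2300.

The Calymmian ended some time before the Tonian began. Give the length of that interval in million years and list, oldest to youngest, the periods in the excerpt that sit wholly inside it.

400 million years; Ectasian, Stenian

The Calymmian closes at 1400 Ma and the Tonian opens at 1000 Ma, so the interval is 1400 − 1000 = 400 Myr.
A period fits inside if it starts at or after 1400 Ma and ends at or before 1000 Ma; oldest first that gives Ectasian, Stenian.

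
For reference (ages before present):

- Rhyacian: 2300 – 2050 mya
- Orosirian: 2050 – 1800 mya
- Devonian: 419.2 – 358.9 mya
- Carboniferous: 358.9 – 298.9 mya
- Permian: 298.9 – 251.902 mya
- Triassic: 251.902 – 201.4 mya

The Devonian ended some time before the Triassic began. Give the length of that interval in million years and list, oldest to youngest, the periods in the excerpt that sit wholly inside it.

End of Devonian = 358.9 Ma; start of Triassic = 251.902 Ma.
Gap = 358.9 − 251.902 = 106.998 Myr.
Periods wholly inside 358.9–251.902 Ma: Carboniferous (358.9–298.9), Permian (298.9–251.902).

106.998 million years; Carboniferous, Permian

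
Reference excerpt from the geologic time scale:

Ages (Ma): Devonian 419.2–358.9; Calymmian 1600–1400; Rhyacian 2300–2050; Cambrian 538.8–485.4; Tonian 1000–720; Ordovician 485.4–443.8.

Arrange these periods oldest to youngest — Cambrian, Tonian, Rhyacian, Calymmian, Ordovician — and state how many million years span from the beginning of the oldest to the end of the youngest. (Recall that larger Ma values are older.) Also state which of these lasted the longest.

Start ages (Ma): Rhyacian 2300, Calymmian 1600, Tonian 1000, Cambrian 538.8, Ordovician 485.4.
Ordered oldest to youngest: Rhyacian, Calymmian, Tonian, Cambrian, Ordovician.
Span = 2300 − 443.8 = 1856.2 Myr.
Durations: Calymmian 200, Cambrian 53.4, Tonian 280, Ordovician 41.6, Rhyacian 250 → longest is Tonian (280 Myr).

Rhyacian, Calymmian, Tonian, Cambrian, Ordovician; total span 1856.2 Myr; longest is Tonian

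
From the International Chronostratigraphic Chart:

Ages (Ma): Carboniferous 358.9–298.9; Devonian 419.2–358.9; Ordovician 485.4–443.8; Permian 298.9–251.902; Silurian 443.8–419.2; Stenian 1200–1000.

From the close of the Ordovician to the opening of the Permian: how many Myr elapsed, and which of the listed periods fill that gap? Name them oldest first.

End of Ordovician = 443.8 Ma; start of Permian = 298.9 Ma.
Gap = 443.8 − 298.9 = 144.9 Myr.
Periods wholly inside 443.8–298.9 Ma: Silurian (443.8–419.2), Devonian (419.2–358.9), Carboniferous (358.9–298.9).

144.9 million years; Silurian, Devonian, Carboniferous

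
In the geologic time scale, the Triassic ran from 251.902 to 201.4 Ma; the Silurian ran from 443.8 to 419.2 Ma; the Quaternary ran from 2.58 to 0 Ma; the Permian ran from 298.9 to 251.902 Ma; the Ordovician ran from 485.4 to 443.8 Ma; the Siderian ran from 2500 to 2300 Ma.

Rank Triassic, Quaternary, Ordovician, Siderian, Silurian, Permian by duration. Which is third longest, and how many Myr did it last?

Permian, 46.998 million years

Durations: Triassic 50.502; Quaternary 2.58; Ordovician 41.6; Siderian 200; Silurian 24.6; Permian 46.998 Myr.
Sorted longest-first: Siderian (200), Triassic (50.502), Permian (46.998), Ordovician (41.6), Silurian (24.6), Quaternary (2.58).
The third longest is Permian at 46.998 Myr.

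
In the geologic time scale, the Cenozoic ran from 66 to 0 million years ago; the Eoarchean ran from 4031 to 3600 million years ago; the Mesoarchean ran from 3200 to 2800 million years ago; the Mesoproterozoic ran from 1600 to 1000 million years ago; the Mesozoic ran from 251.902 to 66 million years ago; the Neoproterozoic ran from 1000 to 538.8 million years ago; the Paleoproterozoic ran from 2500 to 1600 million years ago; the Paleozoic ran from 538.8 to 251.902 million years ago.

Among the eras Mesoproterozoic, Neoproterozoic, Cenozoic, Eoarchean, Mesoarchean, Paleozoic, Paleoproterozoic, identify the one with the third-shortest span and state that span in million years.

Mesoarchean, 400 million years

Start − end for each: Mesoproterozoic 1600 − 1000 = 600; Neoproterozoic 1000 − 538.8 = 461.2; Cenozoic 66 − 0 = 66; Eoarchean 4031 − 3600 = 431; Mesoarchean 3200 − 2800 = 400; Paleozoic 538.8 − 251.902 = 286.898; Paleoproterozoic 2500 − 1600 = 900.
Ranking these from shortest: Cenozoic < Paleozoic < Mesoarchean < Eoarchean < Neoproterozoic < Mesoproterozoic < Paleoproterozoic.
Position 3 in that ranking is Mesoarchean, which lasted 400 Myr.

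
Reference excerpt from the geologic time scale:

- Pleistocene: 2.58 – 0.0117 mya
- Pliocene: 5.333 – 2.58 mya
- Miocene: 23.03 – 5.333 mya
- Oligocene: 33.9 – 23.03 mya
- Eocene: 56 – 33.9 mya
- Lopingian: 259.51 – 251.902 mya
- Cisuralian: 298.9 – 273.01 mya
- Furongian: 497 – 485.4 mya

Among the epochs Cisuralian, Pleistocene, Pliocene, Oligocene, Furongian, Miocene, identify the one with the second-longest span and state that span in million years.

Durations: Cisuralian 25.89; Pleistocene 2.5683; Pliocene 2.753; Oligocene 10.87; Furongian 11.6; Miocene 17.697 Myr.
Sorted longest-first: Cisuralian (25.89), Miocene (17.697), Furongian (11.6), Oligocene (10.87), Pliocene (2.753), Pleistocene (2.5683).
The second longest is Miocene at 17.697 Myr.

Miocene, 17.697 million years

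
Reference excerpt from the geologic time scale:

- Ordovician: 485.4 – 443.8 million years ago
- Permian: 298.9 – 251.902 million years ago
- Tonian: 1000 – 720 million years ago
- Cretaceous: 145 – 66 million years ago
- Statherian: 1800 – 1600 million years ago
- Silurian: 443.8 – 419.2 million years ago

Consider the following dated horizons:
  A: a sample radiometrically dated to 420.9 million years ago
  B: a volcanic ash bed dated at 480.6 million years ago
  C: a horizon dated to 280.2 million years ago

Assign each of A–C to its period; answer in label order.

A: 420.9 Ma lies in 443.8–419.2 Ma, so Silurian.
B: 480.6 Ma lies in 485.4–443.8 Ma, so Ordovician.
C: 280.2 Ma lies in 298.9–251.902 Ma, so Permian.

A — Silurian; B — Ordovician; C — Permian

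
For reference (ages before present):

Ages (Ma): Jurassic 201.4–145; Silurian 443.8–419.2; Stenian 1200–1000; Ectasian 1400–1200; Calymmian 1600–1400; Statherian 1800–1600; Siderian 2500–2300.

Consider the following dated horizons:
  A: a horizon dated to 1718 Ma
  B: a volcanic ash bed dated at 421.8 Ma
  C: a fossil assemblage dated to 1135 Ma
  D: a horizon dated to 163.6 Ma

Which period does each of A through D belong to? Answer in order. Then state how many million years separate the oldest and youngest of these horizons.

A — Statherian; B — Silurian; C — Stenian; D — Jurassic; span 1554.4 million years

Match each age against the start–end ranges in the excerpt: A = 1718 Ma → Statherian (1800–1600); B = 421.8 Ma → Silurian (443.8–419.2); C = 1135 Ma → Stenian (1200–1000); D = 163.6 Ma → Jurassic (201.4–145).
The largest age is 1718 Ma and the smallest is 163.6 Ma; their difference is 1554.4 Myr.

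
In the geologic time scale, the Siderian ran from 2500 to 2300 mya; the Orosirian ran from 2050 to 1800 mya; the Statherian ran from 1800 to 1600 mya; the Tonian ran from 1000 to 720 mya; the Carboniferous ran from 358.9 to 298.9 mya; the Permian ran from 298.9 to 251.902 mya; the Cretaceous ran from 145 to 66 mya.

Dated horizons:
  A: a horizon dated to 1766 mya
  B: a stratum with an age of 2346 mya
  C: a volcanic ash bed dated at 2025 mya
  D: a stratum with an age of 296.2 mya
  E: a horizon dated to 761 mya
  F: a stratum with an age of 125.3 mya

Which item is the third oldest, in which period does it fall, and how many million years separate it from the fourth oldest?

Larger Ma means older, so oldest first: B 2346 > C 2025 > A 1766 > E 761 > D 296.2 > F 125.3.
Counting 3 along gives A (1766 Ma); the excerpt puts that inside the Statherian, 1800–1600 Ma.
Next in line is E (761 Ma), and 1766 − 761 = 1005 Myr.

A, in the Statherian; 1005 million years to E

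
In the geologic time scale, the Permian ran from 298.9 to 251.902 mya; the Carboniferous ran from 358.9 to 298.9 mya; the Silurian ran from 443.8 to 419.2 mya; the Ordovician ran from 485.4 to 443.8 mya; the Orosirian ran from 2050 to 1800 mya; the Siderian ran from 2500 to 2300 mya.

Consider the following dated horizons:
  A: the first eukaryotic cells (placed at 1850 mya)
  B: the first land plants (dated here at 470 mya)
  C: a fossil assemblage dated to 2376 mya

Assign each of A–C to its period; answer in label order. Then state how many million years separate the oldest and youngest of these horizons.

Match each age against the start–end ranges in the excerpt: A = 1850 Ma → Orosirian (2050–1800); B = 470 Ma → Ordovician (485.4–443.8); C = 2376 Ma → Siderian (2500–2300).
The largest age is 2376 Ma and the smallest is 470 Ma; their difference is 1906 Myr.

A — Orosirian; B — Ordovician; C — Siderian; span 1906 million years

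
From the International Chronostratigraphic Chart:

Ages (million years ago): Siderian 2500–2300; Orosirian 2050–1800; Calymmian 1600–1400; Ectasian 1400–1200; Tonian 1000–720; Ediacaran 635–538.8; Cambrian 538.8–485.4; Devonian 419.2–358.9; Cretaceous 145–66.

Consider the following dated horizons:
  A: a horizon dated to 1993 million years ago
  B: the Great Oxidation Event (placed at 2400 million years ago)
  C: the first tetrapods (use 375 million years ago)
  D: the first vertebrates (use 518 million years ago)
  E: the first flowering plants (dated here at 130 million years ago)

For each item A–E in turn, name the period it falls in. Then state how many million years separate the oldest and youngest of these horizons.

A — Orosirian; B — Siderian; C — Devonian; D — Cambrian; E — Cretaceous; span 2270 million years

Match each age against the start–end ranges in the excerpt: A = 1993 Ma → Orosirian (2050–1800); B = 2400 Ma → Siderian (2500–2300); C = 375 Ma → Devonian (419.2–358.9); D = 518 Ma → Cambrian (538.8–485.4); E = 130 Ma → Cretaceous (145–66).
The largest age is 2400 Ma and the smallest is 130 Ma; their difference is 2270 Myr.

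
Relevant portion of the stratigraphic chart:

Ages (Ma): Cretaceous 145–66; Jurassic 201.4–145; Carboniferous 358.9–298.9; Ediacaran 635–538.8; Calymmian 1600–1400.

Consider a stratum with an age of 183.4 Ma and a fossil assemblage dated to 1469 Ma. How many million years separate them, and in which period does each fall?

1285.6 million years apart; the first in the Jurassic, the second in the Calymmian

Elapsed time: 1469 − 183.4 = 1285.6 Myr.
183.4 Ma lies within 201.4–145 Ma: Jurassic.
1469 Ma lies within 1600–1400 Ma: Calymmian.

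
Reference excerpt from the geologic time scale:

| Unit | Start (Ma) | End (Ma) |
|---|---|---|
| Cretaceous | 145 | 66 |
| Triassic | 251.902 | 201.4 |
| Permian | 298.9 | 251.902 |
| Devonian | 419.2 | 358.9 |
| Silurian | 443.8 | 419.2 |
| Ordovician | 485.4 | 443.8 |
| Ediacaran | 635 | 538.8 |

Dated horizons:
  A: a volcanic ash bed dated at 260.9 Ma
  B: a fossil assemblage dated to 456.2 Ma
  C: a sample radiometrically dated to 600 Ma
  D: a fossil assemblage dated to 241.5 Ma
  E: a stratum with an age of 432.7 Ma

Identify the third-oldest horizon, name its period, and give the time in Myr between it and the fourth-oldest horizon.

Larger Ma means older, so oldest first: C 600 > B 456.2 > E 432.7 > A 260.9 > D 241.5.
Counting 3 along gives E (432.7 Ma); the excerpt puts that inside the Silurian, 443.8–419.2 Ma.
Next in line is A (260.9 Ma), and 432.7 − 260.9 = 171.8 Myr.

E, in the Silurian; 171.8 million years to A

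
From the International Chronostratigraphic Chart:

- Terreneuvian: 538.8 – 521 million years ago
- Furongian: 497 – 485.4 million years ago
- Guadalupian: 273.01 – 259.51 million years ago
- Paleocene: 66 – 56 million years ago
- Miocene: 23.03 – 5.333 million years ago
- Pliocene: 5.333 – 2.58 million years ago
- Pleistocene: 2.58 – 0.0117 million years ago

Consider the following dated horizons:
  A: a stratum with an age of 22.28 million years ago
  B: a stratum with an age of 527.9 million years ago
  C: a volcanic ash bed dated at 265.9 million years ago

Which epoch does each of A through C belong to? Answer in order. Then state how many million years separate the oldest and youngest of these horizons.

A — Miocene; B — Terreneuvian; C — Guadalupian; span 505.62 million years

Match each age against the start–end ranges in the excerpt: A = 22.28 Ma → Miocene (23.03–5.333); B = 527.9 Ma → Terreneuvian (538.8–521); C = 265.9 Ma → Guadalupian (273.01–259.51).
The largest age is 527.9 Ma and the smallest is 22.28 Ma; their difference is 505.62 Myr.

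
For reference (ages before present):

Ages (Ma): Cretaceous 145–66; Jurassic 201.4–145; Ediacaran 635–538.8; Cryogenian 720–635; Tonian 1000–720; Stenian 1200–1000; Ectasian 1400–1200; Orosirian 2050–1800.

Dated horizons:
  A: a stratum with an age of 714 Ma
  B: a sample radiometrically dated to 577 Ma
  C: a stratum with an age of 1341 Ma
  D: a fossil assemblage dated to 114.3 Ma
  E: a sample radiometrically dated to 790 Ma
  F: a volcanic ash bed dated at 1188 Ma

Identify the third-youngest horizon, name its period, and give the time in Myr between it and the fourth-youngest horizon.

Sorted youngest-first by Ma: D (114.3), B (577), A (714), E (790), F (1188), C (1341).
The third youngest is A at 714 Ma, which lies in 720–635 Ma: the Cryogenian.
The fourth youngest is E at 790 Ma; separation = |714 − 790| = 76 Myr.

A, in the Cryogenian; 76 million years to E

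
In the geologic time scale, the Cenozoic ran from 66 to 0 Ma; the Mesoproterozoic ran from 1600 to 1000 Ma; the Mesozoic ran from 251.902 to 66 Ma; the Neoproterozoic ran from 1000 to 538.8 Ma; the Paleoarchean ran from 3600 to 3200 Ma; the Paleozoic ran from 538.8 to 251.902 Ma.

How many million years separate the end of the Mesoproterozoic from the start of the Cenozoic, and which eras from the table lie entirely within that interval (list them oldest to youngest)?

934 million years; Neoproterozoic, Paleozoic, Mesozoic

The Mesoproterozoic closes at 1000 Ma and the Cenozoic opens at 66 Ma, so the interval is 1000 − 66 = 934 Myr.
An era fits inside if it starts at or after 1000 Ma and ends at or before 66 Ma; oldest first that gives Neoproterozoic, Paleozoic, Mesozoic.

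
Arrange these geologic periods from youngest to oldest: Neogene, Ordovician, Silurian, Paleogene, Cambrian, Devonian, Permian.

Era membership (oldest first within each) — Paleozoic: Cambrian, Ordovician, Silurian, Devonian, Permian; Cenozoic: Paleogene, Neogene. Paleozoic precedes Mesozoic, which precedes Cenozoic. Concatenating the groups in that era order and then reversing gives youngest to oldest.

Neogene, then Paleogene, then Permian, then Devonian, then Silurian, then Ordovician, then Cambrian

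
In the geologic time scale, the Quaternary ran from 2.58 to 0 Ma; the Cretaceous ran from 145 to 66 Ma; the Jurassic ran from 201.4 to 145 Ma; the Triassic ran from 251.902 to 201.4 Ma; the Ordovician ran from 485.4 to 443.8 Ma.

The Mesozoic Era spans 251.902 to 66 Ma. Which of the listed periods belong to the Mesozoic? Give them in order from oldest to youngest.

Triassic, Jurassic, Cretaceous

Periods with both bounds inside 251.902–66 Ma: Triassic (251.902–201.4), Jurassic (201.4–145), Cretaceous (145–66).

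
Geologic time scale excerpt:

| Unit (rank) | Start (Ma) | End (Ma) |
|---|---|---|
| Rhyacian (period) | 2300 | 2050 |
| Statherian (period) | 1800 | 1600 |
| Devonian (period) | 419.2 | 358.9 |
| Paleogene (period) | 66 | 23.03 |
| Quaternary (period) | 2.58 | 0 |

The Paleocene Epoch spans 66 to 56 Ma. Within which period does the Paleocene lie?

The Paleocene (66–56 Ma) lies entirely within 66–23.03 Ma, the Paleogene Period.

Paleogene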